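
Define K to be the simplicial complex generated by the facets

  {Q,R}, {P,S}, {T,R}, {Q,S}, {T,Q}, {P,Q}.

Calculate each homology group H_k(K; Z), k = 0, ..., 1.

H_0 ≅ Z,  H_1 ≅ Z^2.

Take the total order P < Q < R < S < T on the vertex set. Then K (dimension 1) consists of the simplices:

  0-simplices (5): P, Q, R, S, T
  1-simplices (6): PQ, PS, QR, QS, QT, RT

so the chain groups are C_0 ≅ Z^5, C_1 ≅ Z^6.

The boundary map ∂_1: C_1 → C_0 is given by ∂[p,q] = [q] − [p]. For instance
  ∂QT = T − Q.
This gives a 5×6 integer matrix of rank 4; reducing to Smith normal form yields diagonal entries (1,1,1,1).

Reading off H_k = ker ∂_k / im ∂_{k+1}:

  H_0: rank C_0 − rank ∂_1 = 5 − 4 = 1, and the invariant factors of ∂_1 are all 1, so H_0 = Z.
  H_1: rank ker ∂_1 − rank ∂_2 = (6 − 4) − 0 = 2, and there is no ∂_2, so H_1 = Z^2.

(K is a triangulation of a wedge of 2 circles.)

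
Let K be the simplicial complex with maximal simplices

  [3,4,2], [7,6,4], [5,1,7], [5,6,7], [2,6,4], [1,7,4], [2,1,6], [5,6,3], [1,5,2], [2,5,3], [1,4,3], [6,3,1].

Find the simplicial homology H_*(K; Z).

H_0 = Z,  H_1 = Z/2Z,  H_2 = 0.

We work with the vertex ordering 1 < 2 < 3 < 4 < 5 < 6 < 7. The simplices of K, each written with vertices in increasing order, are:

  0-simplices (7): [1], [2], [3], [4], [5], [6], [7]
  1-simplices (18): [1,2], [1,3], [1,4], [1,5], [1,6], [1,7], [2,3], [2,4], [2,5], [2,6], [3,4], [3,5], [3,6], [4,6], [4,7], [5,6], [5,7], [6,7]
  2-simplices (12): [1,2,5], [1,2,6], [1,3,4], [1,3,6], [1,4,7], [1,5,7], [2,3,4], [2,3,5], [2,4,6], [3,5,6], [4,6,7], [5,6,7]

Hence C_0 ≅ Z^7, C_1 ≅ Z^18, C_2 ≅ Z^12.

Boundary ∂_1: C_1 → C_0 is given by ∂[p,q] = [q] − [p]. For instance
  ∂[1,3] = [3] − [1].
This gives a 7×18 integer matrix of rank 6; reducing to Smith normal form yields diagonal entries (1,1,1,1,1,1).

∂_2: C_2 → C_1 maps a triangle to the signed sum of its edges. For instance
  ∂[2,3,4] = [3,4] − [2,4] + [2,3],
  ∂[2,3,5] = [3,5] − [2,5] + [2,3].
This gives a 18×12 integer matrix of rank 12; reducing to Smith normal form yields diagonal entries (1,1,1,1,1,1,1,1,1,1,1,2).

From H_k ≅ ker(∂_k) / im(∂_{k+1}) we obtain:

  H_0: rank C_0 − rank ∂_1 = 7 − 6 = 1, and the invariant factors of ∂_1 are all 1, so H_0 = Z.
  H_1: rank ker ∂_1 − rank ∂_2 = (18 − 6) − 12 = 0, and ∂_2 has invariant factor 2 > 1, so H_1 = Z/2Z.
  H_2: rank ker ∂_2 − rank ∂_3 = (12 − 12) − 0 = 0, and there is no ∂_3, so H_2 = 0.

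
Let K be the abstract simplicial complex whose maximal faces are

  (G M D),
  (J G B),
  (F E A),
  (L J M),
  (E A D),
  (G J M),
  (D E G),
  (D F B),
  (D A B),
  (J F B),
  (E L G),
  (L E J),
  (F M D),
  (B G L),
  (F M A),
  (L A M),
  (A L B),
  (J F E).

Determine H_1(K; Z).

We work with the vertex ordering A < B < D < E < F < G < J < L < M. The simplices of K, each written with vertices in increasing order, are:

  0-simplices (9): A, B, D, E, F, G, J, L, M
  1-simplices (27): AB, AD, AE, AF, AL, AM, BD, BF, BG, BJ, BL, DE, DF, DG, DM, EF, EG, EJ, EL, FJ, FM, GJ, GL, GM, JL, JM, LM
  2-simplices (18): ABD, ABL, ADE, AEF, AFM, ALM, BDF, BFJ, BGJ, BGL, DEG, DFM, DGM, EFJ, EGL, EJL, GJM, JLM

so the chain groups are C_0 ≅ Z^9, C_1 ≅ Z^27, C_2 ≅ Z^18.

∂_1: C_1 → C_0 sends each edge [p,q] (with p < q) to q − p. For instance
  ∂EL = L − E.
This gives a 9×27 integer matrix of rank 8; reducing to Smith normal form yields diagonal entries (1,1,1,1,1,1,1,1).

∂_2: C_2 → C_1 maps a triangle to the signed sum of its edges. For instance
  ∂ALM = LM − AM + AL,
  ∂DEG = EG − DG + DE.
The 27×18 boundary matrix has rank 18 and Smith normal form diag(1,1,1,1,1,1,1,1,1,1,1,1,1,1,1,1,1,2).

Computing H_k = (kernel of ∂_k) / (image of ∂_{k+1}):

  H_1: rank ker ∂_1 − rank ∂_2 = (27 − 8) − 18 = 1, and ∂_2 has invariant factor 2 > 1, so H_1 = Z ⊕ Z_2.

H_1 ≅ Z ⊕ Z_2.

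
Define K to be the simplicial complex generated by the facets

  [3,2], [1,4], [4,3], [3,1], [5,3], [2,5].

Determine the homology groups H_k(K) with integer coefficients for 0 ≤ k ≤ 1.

Fix the vertex order 1 < 2 < 3 < 4 < 5 and write every simplex with vertices in increasing order. Then dim K = 1 and the simplices of K are:

  0-simplices (5): [1], [2], [3], [4], [5]
  1-simplices (6): [1,3], [1,4], [2,3], [2,5], [3,4], [3,5]

Hence C_0 ≅ Z^5, C_1 ≅ Z^6.

The boundary map ∂_1: C_1 → C_0 sends each edge [p,q] (with p < q) to q − p. For instance
  ∂[3,5] = [5] − [3].
The resulting 5×6 matrix has rank 4, and its Smith normal form has invariant factors (1,1,1,1).

From H_k ≅ ker(∂_k) / im(∂_{k+1}) we obtain:

  H_0: rank C_0 − rank ∂_1 = 5 − 4 = 1, and the invariant factors of ∂_1 are all 1, so H_0 = Z.
  H_1: rank ker ∂_1 − rank ∂_2 = (6 − 4) − 0 = 2, and there is no ∂_2, so H_1 = Z^2.

As a check, the Euler characteristic is 5 − 6 = -1, which agrees with 1 − 2 = -1.
(K is a triangulation of a wedge of 2 circles.)

H_0 ≅ Z,  H_1 ≅ Z^2.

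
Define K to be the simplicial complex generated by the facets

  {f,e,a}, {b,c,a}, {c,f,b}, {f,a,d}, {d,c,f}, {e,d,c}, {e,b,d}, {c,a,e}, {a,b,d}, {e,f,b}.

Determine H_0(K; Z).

Take the total order a < b < c < d < e < f on the vertex set. Then K (dimension 2) consists of the simplices:

  0-simplices (6): a, b, c, d, e, f
  1-simplices (15): ab, ac, ad, ae, af, bc, bd, be, bf, cd, ce, cf, de, df, ef
  2-simplices (10): abc, abd, ace, adf, aef, bcf, bde, bef, cde, cdf

Hence C_0 ≅ Z^6, C_1 ≅ Z^15, C_2 ≅ Z^10.

Boundary ∂_1: C_1 → C_0 sends each edge [p,q] (with p < q) to q − p.
The 6×15 boundary matrix has rank 5 and Smith normal form diag(1,1,1,1,1).

∂_2: C_2 → C_1 acts by ∂[p,q,r] = [q,r] − [p,r] + [p,q]. For instance
  ∂abc = bc − ac + ab,
  ∂adf = df − af + ad.
The resulting 15×10 matrix has rank 10, and its Smith normal form has invariant factors (1,1,1,1,1,1,1,1,1,2).

Now H_k = ker ∂_k / im ∂_{k+1}, so:

  H_0: rank C_0 − rank ∂_1 = 6 − 5 = 1, and the invariant factors of ∂_1 are all 1, so H_0 = Z.

H_0 = Z.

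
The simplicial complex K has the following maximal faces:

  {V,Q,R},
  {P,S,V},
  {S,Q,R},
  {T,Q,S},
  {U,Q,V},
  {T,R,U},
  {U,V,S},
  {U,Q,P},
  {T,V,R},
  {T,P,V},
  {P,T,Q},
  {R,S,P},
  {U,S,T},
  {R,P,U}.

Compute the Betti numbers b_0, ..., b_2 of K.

Take the total order P < Q < R < S < T < U < V on the vertex set. Then K (dimension 2) consists of the simplices:

  0-simplices (7): P, Q, R, S, T, U, V
  1-simplices (21): PQ, PR, PS, PT, PU, PV, QR, QS, QT, QU, QV, RS, RT, RU, RV, ST, SU, SV, TU, TV, UV
  2-simplices (14): PQT, PQU, PRS, PRU, PSV, PTV, QRS, QRV, QST, QUV, RTU, RTV, STU, SUV

Hence C_0 ≅ Z^7, C_1 ≅ Z^21, C_2 ≅ Z^14.

The boundary map ∂_1: C_1 → C_0 maps an edge to its endpoints' difference, ∂[p,q] = q − p. For instance
  ∂TV = V − T.
This gives a 7×21 integer matrix of rank 6; reducing to Smith normal form yields diagonal entries (1,1,1,1,1,1).

∂_2: C_2 → C_1 maps a triangle to the signed sum of its edges. For instance
  ∂QRS = RS − QS + QR,
  ∂QRV = RV − QV + QR.
This gives a 21×14 integer matrix of rank 13; reducing to Smith normal form yields diagonal entries (1,1,1,1,1,1,1,1,1,1,1,1,1).

From H_k ≅ ker(∂_k) / im(∂_{k+1}) we obtain:

  H_0: rank C_0 − rank ∂_1 = 7 − 6 = 1, and the invariant factors of ∂_1 are all 1, so H_0 = Z.
  H_1: rank ker ∂_1 − rank ∂_2 = (21 − 6) − 13 = 2, and the invariant factors of ∂_2 are all 1, so H_1 = Z^2.
  H_2: rank ker ∂_2 − rank ∂_3 = (14 − 13) − 0 = 1, and there is no ∂_3, so H_2 = Z.

As a check, the Euler characteristic is 7 − 21 + 14 = 0, which agrees with 1 − 2 + 1 = 0.

Hence the Betti numbers are b_0 = 1, b_1 = 2, b_2 = 1.

b_0 = 1, b_1 = 2, b_2 = 1.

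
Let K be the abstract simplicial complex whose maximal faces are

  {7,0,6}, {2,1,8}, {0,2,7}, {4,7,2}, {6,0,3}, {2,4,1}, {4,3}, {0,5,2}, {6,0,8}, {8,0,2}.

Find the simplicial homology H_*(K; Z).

H_0 = Z,  H_1 = Z,  H_2 = 0.

Fix the vertex order 0 < 1 < 2 < 3 < 4 < 5 < 6 < 7 < 8 and write every simplex with vertices in increasing order. Then dim K = 2 and the simplices of K are:

  0-simplices (9): [0], [1], [2], [3], [4], [5], [6], [7], [8]
  1-simplices (18): [0,2], [0,3], [0,5], [0,6], [0,7], [0,8], [1,2], [1,4], [1,8], [2,4], [2,5], [2,7], [2,8], [3,4], [3,6], [4,7], [6,7], [6,8]
  2-simplices (9): [0,2,5], [0,2,7], [0,2,8], [0,3,6], [0,6,7], [0,6,8], [1,2,4], [1,2,8], [2,4,7]

Hence C_0 ≅ Z^9, C_1 ≅ Z^18, C_2 ≅ Z^9.

The boundary map ∂_1: C_1 → C_0 sends each edge [p,q] (with p < q) to q − p. For instance
  ∂[4,7] = [7] − [4].
As a 9×18 matrix over Z this has rank 8, with invariant factors (1,1,1,1,1,1,1,1).

The boundary map ∂_2: C_2 → C_1 maps a triangle to the signed sum of its edges. For instance
  ∂[2,4,7] = [4,7] − [2,7] + [2,4],
  ∂[1,2,8] = [2,8] − [1,8] + [1,2].
As a 18×9 matrix over Z this has rank 9, with invariant factors (1,1,1,1,1,1,1,1,1).

Computing H_k = (kernel of ∂_k) / (image of ∂_{k+1}):

  H_0: rank C_0 − rank ∂_1 = 9 − 8 = 1, and the invariant factors of ∂_1 are all 1, so H_0 = Z.
  H_1: rank ker ∂_1 − rank ∂_2 = (18 − 8) − 9 = 1, and the invariant factors of ∂_2 are all 1, so H_1 = Z.
  H_2: rank ker ∂_2 − rank ∂_3 = (9 − 9) − 0 = 0, and there is no ∂_3, so H_2 = 0.

As a check, the Euler characteristic is 9 − 18 + 9 = 0, which agrees with 1 − 1 + 0 = 0.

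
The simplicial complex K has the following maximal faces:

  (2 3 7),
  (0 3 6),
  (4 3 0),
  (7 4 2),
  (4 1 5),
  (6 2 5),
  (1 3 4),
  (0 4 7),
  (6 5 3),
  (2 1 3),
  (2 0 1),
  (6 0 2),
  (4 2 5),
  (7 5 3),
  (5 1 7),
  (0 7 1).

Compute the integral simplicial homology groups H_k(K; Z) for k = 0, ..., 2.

We work with the vertex ordering 0 < 1 < 2 < 3 < 4 < 5 < 6 < 7. The simplices of K, each written with vertices in increasing order, are:

  0-simplices (8): [0], [1], [2], [3], [4], [5], [6], [7]
  1-simplices (24): (24 of them)
  2-simplices (16): [0,1,2], [0,1,7], [0,2,6], [0,3,4], [0,3,6], [0,4,7], [1,2,3], [1,3,4], [1,4,5], [1,5,7], [2,3,7], [2,4,5], [2,4,7], [2,5,6], [3,5,6], [3,5,7]

Hence C_0 ≅ Z^8, C_1 ≅ Z^24, C_2 ≅ Z^16.

∂_1: C_1 → C_0 maps an edge to its endpoints' difference, ∂[p,q] = q − p. For instance
  ∂[0,2] = [2] − [0].
As a 8×24 matrix over Z this has rank 7, with invariant factors (1,1,1,1,1,1,1).

∂_2: C_2 → C_1 sends each 2-simplex [p,q,r] to [q,r] − [p,r] + [p,q]. For instance
  ∂[2,4,5] = [4,5] − [2,5] + [2,4],
  ∂[3,5,7] = [5,7] − [3,7] + [3,5].
The 24×16 boundary matrix has rank 15 and Smith normal form diag(1,1,1,1,1,1,1,1,1,1,1,1,1,1,1).

Computing H_k = (kernel of ∂_k) / (image of ∂_{k+1}):

  H_0: rank C_0 − rank ∂_1 = 8 − 7 = 1, and the invariant factors of ∂_1 are all 1, so H_0 = Z.
  H_1: rank ker ∂_1 − rank ∂_2 = (24 − 7) − 15 = 2, and the invariant factors of ∂_2 are all 1, so H_1 = Z^2.
  H_2: rank ker ∂_2 − rank ∂_3 = (16 − 15) − 0 = 1, and there is no ∂_3, so H_2 = Z.

As a check, the Euler characteristic is 8 − 24 + 16 = 0, which agrees with 1 − 2 + 1 = 0.

H_0 = Z,  H_1 = Z^2,  H_2 = Z.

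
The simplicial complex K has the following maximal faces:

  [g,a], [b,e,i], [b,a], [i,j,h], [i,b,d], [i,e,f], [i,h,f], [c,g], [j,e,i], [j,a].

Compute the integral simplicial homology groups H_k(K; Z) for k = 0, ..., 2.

K has 10 vertices, 16 edges, 6 triangles.
rank ∂_0 = 0, rank ∂_1 = 9 ⇒ b_0 = 10 − 0 − 9 = 1; all invariant factors of ∂_1 are 1 so no torsion. So H_0 ≅ Z.
rank ∂_1 = 9, rank ∂_2 = 6 ⇒ b_1 = 16 − 9 − 6 = 1; all invariant factors of ∂_2 are 1 so no torsion. So H_1 ≅ Z.
rank ∂_2 = 6, rank ∂_3 = 0 ⇒ b_2 = 6 − 6 − 0 = 0. So H_2 ≅ 0.

H_0 ≅ Z,  H_1 ≅ Z,  H_2 = 0.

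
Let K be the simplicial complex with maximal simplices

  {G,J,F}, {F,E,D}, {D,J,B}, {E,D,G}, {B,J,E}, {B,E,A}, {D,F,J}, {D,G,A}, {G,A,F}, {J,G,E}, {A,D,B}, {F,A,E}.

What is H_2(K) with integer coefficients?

Order the vertices as A < B < D < E < F < G < J. Listing each simplex with vertices in this order, K has dimension 2 with simplices:

  0-simplices (7): A, B, D, E, F, G, J
  1-simplices (18): AB, AD, AE, AF, AG, BD, BE, BJ, DE, DF, DG, DJ, EF, EG, EJ, FG, FJ, GJ
  2-simplices (12): ABD, ABE, ADG, AEF, AFG, BDJ, BEJ, DEF, DEG, DFJ, EGJ, FGJ

so the chain groups are C_0 ≅ Z^7, C_1 ≅ Z^18, C_2 ≅ Z^12.

The boundary map ∂_1: C_1 → C_0 sends each edge [p,q] (with p < q) to q − p. For instance
  ∂DE = E − D.
The resulting 7×18 matrix has rank 6, and its Smith normal form has invariant factors (1,1,1,1,1,1).

∂_2: C_2 → C_1 acts by ∂[p,q,r] = [q,r] − [p,r] + [p,q]. For instance
  ∂DEF = EF − DF + DE,
  ∂ADG = DG − AG + AD.
The 18×12 boundary matrix has rank 12 and Smith normal form diag(1,1,1,1,1,1,1,1,1,1,1,2).

Reading off H_k = ker ∂_k / im ∂_{k+1}:

  H_2: rank ker ∂_2 − rank ∂_3 = (12 − 12) − 0 = 0, and there is no ∂_3, so H_2 = 0.

(K is a triangulation of the real projective plane RP^2.)

H_2 ≅ 0.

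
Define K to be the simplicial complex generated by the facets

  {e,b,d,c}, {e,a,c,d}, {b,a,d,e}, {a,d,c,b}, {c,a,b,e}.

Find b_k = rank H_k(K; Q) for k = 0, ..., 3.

Take the total order a < b < c < d < e on the vertex set. Then K (dimension 3) consists of the simplices:

  0-simplices (5): a, b, c, d, e
  1-simplices (10): ab, ac, ad, ae, bc, bd, be, cd, ce, de
  2-simplices (10): abc, abd, abe, acd, ace, ade, bcd, bce, bde, cde
  3-simplices (5): abcd, abce, abde, acde, bcde

so the chain groups are C_0 ≅ Z^5, C_1 ≅ Z^10, C_2 ≅ Z^10, C_3 ≅ Z^5.

Boundary ∂_1: C_1 → C_0 maps an edge to its endpoints' difference, ∂[p,q] = q − p. For instance
  ∂bc = c − b.
This gives a 5×10 integer matrix of rank 4; reducing to Smith normal form yields diagonal entries (1,1,1,1).

∂_2: C_2 → C_1 sends each 2-simplex [p,q,r] to [q,r] − [p,r] + [p,q]. For instance
  ∂abe = be − ae + ab,
  ∂bde = de − be + bd.
The resulting 10×10 matrix has rank 6, and its Smith normal form has invariant factors (1,1,1,1,1,1).

The boundary map ∂_3: C_3 → C_2 sends each 3-simplex σ to the alternating sum Σ_i (−1)^i (σ with its i-th vertex removed). For instance
  ∂abcd = bcd − acd + abd − abc,
  ∂bcde = cde − bde + bce − bcd.
The resulting 10×5 matrix has rank 4, and its Smith normal form has invariant factors (1,1,1,1).

Computing H_k = (kernel of ∂_k) / (image of ∂_{k+1}):

  H_0: rank C_0 − rank ∂_1 = 5 − 4 = 1, and the invariant factors of ∂_1 are all 1, so H_0 ≅ Z.
  H_1: rank ker ∂_1 − rank ∂_2 = (10 − 4) − 6 = 0, and the invariant factors of ∂_2 are all 1, so H_1 ≅ 0.
  H_2: rank ker ∂_2 − rank ∂_3 = (10 − 6) − 4 = 0, and the invariant factors of ∂_3 are all 1, so H_2 ≅ 0.
  H_3: rank ker ∂_3 − rank ∂_4 = (5 − 4) − 0 = 1, and there is no ∂_4, so H_3 ≅ Z.

Hence the Betti numbers are b_0 = 1, b_1 = 0, b_2 = 0, b_3 = 1.

b_0 = 1, b_1 = 0, b_2 = 0, b_3 = 1.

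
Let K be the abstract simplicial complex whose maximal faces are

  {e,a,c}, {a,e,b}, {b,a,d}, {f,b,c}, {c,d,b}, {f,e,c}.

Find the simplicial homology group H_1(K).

We work with the vertex ordering a < b < c < d < e < f. The simplices of K, each written with vertices in increasing order, are:

  0-simplices (6): a, b, c, d, e, f
  1-simplices (12): ab, ac, ad, ae, bc, bd, be, bf, cd, ce, cf, ef
  2-simplices (6): abd, abe, ace, bcd, bcf, cef

so the chain groups are C_0 ≅ Z^6, C_1 ≅ Z^12, C_2 ≅ Z^6.

∂_1: C_1 → C_0 maps an edge to its endpoints' difference, ∂[p,q] = q − p. For instance
  ∂cd = d − c.
As a 6×12 matrix over Z this has rank 5, with invariant factors (1,1,1,1,1).

∂_2: C_2 → C_1 acts by ∂[p,q,r] = [q,r] − [p,r] + [p,q]. For instance
  ∂abd = bd − ad + ab,
  ∂bcd = cd − bd + bc.
The resulting 12×6 matrix has rank 6, and its Smith normal form has invariant factors (1,1,1,1,1,1).

Now H_k = ker ∂_k / im ∂_{k+1}, so:

  H_1: rank ker ∂_1 − rank ∂_2 = (12 − 5) − 6 = 1, and the invariant factors of ∂_2 are all 1, so H_1 ≅ Z.

(K is a triangulation of the cylinder S^1 x I.)

H_1 ≅ Z.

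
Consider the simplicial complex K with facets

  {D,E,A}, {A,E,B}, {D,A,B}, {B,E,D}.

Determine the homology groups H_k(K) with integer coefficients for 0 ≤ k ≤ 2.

H_0 ≅ Z,  H_1 = 0,  H_2 ≅ Z.

Fix the vertex order A < B < D < E and write every simplex with vertices in increasing order. Then dim K = 2 and the simplices of K are:

  0-simplices (4): A, B, D, E
  1-simplices (6): AB, AD, AE, BD, BE, DE
  2-simplices (4): ABD, ABE, ADE, BDE

Hence C_0 ≅ Z^4, C_1 ≅ Z^6, C_2 ≅ Z^4.

∂_1: C_1 → C_0 is given by ∂[p,q] = [q] − [p].
The resulting 4×6 matrix has rank 3, and its Smith normal form has invariant factors (1,1,1).

∂_2: C_2 → C_1 sends each 2-simplex [p,q,r] to [q,r] − [p,r] + [p,q]. For instance
  ∂ABD = BD − AD + AB,
  ∂BDE = DE − BE + BD.
The resulting 6×4 matrix has rank 3, and its Smith normal form has invariant factors (1,1,1).

Computing H_k = (kernel of ∂_k) / (image of ∂_{k+1}):

  H_0: rank C_0 − rank ∂_1 = 4 − 3 = 1, and the invariant factors of ∂_1 are all 1, so H_0 = Z.
  H_1: rank ker ∂_1 − rank ∂_2 = (6 − 3) − 3 = 0, and the invariant factors of ∂_2 are all 1, so H_1 = 0.
  H_2: rank ker ∂_2 − rank ∂_3 = (4 − 3) − 0 = 1, and there is no ∂_3, so H_2 = Z.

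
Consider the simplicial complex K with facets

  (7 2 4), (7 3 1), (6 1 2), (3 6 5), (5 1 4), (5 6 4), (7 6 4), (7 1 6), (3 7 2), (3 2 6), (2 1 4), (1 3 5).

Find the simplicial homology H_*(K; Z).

H_0 ≅ Z,  H_1 ≅ Z/2,  H_2 = 0.

We work with the vertex ordering 1 < 2 < 3 < 4 < 5 < 6 < 7. The simplices of K, each written with vertices in increasing order, are:

  0-simplices (7): [1], [2], [3], [4], [5], [6], [7]
  1-simplices (18): [1,2], [1,3], [1,4], [1,5], [1,6], [1,7], [2,3], [2,4], [2,6], [2,7], [3,5], [3,6], [3,7], [4,5], [4,6], [4,7], [5,6], [6,7]
  2-simplices (12): [1,2,4], [1,2,6], [1,3,5], [1,3,7], [1,4,5], [1,6,7], [2,3,6], [2,3,7], [2,4,7], [3,5,6], [4,5,6], [4,6,7]

giving chain groups C_0 ≅ Z^7, C_1 ≅ Z^18, C_2 ≅ Z^12.

Boundary ∂_1: C_1 → C_0 maps an edge to its endpoints' difference, ∂[p,q] = q − p. For instance
  ∂[4,6] = [6] − [4].
As a 7×18 matrix over Z this has rank 6, with invariant factors (1,1,1,1,1,1).

Boundary ∂_2: C_2 → C_1 acts by ∂[p,q,r] = [q,r] − [p,r] + [p,q]. For instance
  ∂[1,3,5] = [3,5] − [1,5] + [1,3],
  ∂[1,2,4] = [2,4] − [1,4] + [1,2].
This gives a 18×12 integer matrix of rank 12; reducing to Smith normal form yields diagonal entries (1,1,1,1,1,1,1,1,1,1,1,2).

Now H_k = ker ∂_k / im ∂_{k+1}, so:

  H_0: rank C_0 − rank ∂_1 = 7 − 6 = 1, and the invariant factors of ∂_1 are all 1, so H_0 ≅ Z.
  H_1: rank ker ∂_1 − rank ∂_2 = (18 − 6) − 12 = 0, and ∂_2 has invariant factor 2 > 1, so H_1 ≅ Z/2.
  H_2: rank ker ∂_2 − rank ∂_3 = (12 − 12) − 0 = 0, and there is no ∂_3, so H_2 ≅ 0.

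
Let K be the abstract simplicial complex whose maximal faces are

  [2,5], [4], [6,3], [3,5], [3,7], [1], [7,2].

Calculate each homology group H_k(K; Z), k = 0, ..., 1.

Fix the vertex order 1 < 2 < 3 < 4 < 5 < 6 < 7 and write every simplex with vertices in increasing order. Then dim K = 1 and the simplices of K are:

  0-simplices (7): [1], [2], [3], [4], [5], [6], [7]
  1-simplices (5): [2,5], [2,7], [3,5], [3,6], [3,7]

giving chain groups C_0 ≅ Z^7, C_1 ≅ Z^5.

∂_1: C_1 → C_0 maps an edge to its endpoints' difference, ∂[p,q] = q − p. For instance
  ∂[3,7] = [7] − [3].
As a 7×5 matrix over Z this has rank 4, with invariant factors (1,1,1,1).

From H_k ≅ ker(∂_k) / im(∂_{k+1}) we obtain:

  H_0: rank C_0 − rank ∂_1 = 7 − 4 = 3, and the invariant factors of ∂_1 are all 1, so H_0 = Z^3.
  H_1: rank ker ∂_1 − rank ∂_2 = (5 − 4) − 0 = 1, and there is no ∂_2, so H_1 = Z.

As a check, the Euler characteristic is 7 − 5 = 2, which agrees with 3 − 1 = 2.

H_0 = Z^3,  H_1 = Z.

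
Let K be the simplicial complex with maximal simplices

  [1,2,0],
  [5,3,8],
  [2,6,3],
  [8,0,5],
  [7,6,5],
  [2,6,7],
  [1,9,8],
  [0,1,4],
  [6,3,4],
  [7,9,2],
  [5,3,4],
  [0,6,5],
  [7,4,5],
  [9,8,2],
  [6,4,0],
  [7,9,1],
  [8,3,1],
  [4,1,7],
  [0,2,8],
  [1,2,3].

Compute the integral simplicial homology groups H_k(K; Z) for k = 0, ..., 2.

H_0 ≅ Z,  H_1 ≅ Z ⊕ Z/2Z,  H_2 = 0.

Order the vertices as 0 < 1 < 2 < 3 < 4 < 5 < 6 < 7 < 8 < 9. Listing each simplex with vertices in this order, K has dimension 2 with simplices:

  0-simplices (10): [0], [1], [2], [3], [4], [5], [6], [7], [8], [9]
  1-simplices (30): (30 of them)
  2-simplices (20): (20 of them)

giving chain groups C_0 ≅ Z^10, C_1 ≅ Z^30, C_2 ≅ Z^20.

Boundary ∂_1: C_1 → C_0 sends each edge [p,q] (with p < q) to q − p. For instance
  ∂[3,5] = [5] − [3].
This gives a 10×30 integer matrix of rank 9; reducing to Smith normal form yields diagonal entries (1,1,1,1,1,1,1,1,1).

The boundary map ∂_2: C_2 → C_1 sends each 2-simplex [p,q,r] to [q,r] − [p,r] + [p,q]. For instance
  ∂[2,6,7] = [6,7] − [2,7] + [2,6],
  ∂[3,4,6] = [4,6] − [3,6] + [3,4].
The 30×20 boundary matrix has rank 20 and Smith normal form diag(1,1,1,1,1,1,1,1,1,1,1,1,1,1,1,1,1,1,1,2).

Computing H_k = (kernel of ∂_k) / (image of ∂_{k+1}):

  H_0: rank C_0 − rank ∂_1 = 10 − 9 = 1, and the invariant factors of ∂_1 are all 1, so H_0 ≅ Z.
  H_1: rank ker ∂_1 − rank ∂_2 = (30 − 9) − 20 = 1, and ∂_2 has invariant factor 2 > 1, so H_1 ≅ Z ⊕ Z/2Z.
  H_2: rank ker ∂_2 − rank ∂_3 = (20 − 20) − 0 = 0, and there is no ∂_3, so H_2 ≅ 0.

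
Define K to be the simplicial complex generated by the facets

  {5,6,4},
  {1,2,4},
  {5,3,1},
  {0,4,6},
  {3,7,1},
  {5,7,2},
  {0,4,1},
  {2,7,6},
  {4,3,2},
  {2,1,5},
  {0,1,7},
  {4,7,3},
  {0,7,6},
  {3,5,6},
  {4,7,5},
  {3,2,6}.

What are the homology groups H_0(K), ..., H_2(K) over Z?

H_0 ≅ Z,  H_1 ≅ Z^2,  H_2 ≅ Z.

K has 8 vertices, 24 edges, 16 triangles.
rank ∂_0 = 0, rank ∂_1 = 7 ⇒ b_0 = 8 − 0 − 7 = 1; all invariant factors of ∂_1 are 1 so no torsion. So H_0 = Z.
rank ∂_1 = 7, rank ∂_2 = 15 ⇒ b_1 = 24 − 7 − 15 = 2; all invariant factors of ∂_2 are 1 so no torsion. So H_1 = Z^2.
rank ∂_2 = 15, rank ∂_3 = 0 ⇒ b_2 = 16 − 15 − 0 = 1. So H_2 = Z.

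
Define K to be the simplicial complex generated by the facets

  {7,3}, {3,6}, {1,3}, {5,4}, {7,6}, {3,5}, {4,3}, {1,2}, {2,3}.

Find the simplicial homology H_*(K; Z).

H_0 = Z,  H_1 = Z^3.

We work with the vertex ordering 1 < 2 < 3 < 4 < 5 < 6 < 7. The simplices of K, each written with vertices in increasing order, are:

  0-simplices (7): [1], [2], [3], [4], [5], [6], [7]
  1-simplices (9): [1,2], [1,3], [2,3], [3,4], [3,5], [3,6], [3,7], [4,5], [6,7]

giving chain groups C_0 ≅ Z^7, C_1 ≅ Z^9.

The boundary map ∂_1: C_1 → C_0 sends each edge [p,q] (with p < q) to q − p. For instance
  ∂[1,3] = [3] − [1].
The 7×9 boundary matrix has rank 6 and Smith normal form diag(1,1,1,1,1,1).

From H_k ≅ ker(∂_k) / im(∂_{k+1}) we obtain:

  H_0: rank C_0 − rank ∂_1 = 7 − 6 = 1, and the invariant factors of ∂_1 are all 1, so H_0 = Z.
  H_1: rank ker ∂_1 − rank ∂_2 = (9 − 6) − 0 = 3, and there is no ∂_2, so H_1 = Z^3.

(K is a triangulation of a wedge of 3 circles.)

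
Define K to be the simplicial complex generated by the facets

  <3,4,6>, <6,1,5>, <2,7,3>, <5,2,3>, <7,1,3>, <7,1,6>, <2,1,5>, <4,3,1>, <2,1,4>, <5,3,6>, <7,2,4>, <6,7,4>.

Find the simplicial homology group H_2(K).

H_2 = 0.

We work with the vertex ordering 1 < 2 < 3 < 4 < 5 < 6 < 7. The simplices of K, each written with vertices in increasing order, are:

  0-simplices (7): [1], [2], [3], [4], [5], [6], [7]
  1-simplices (18): [1,2], [1,3], [1,4], [1,5], [1,6], [1,7], [2,3], [2,4], [2,5], [2,7], [3,4], [3,5], [3,6], [3,7], [4,6], [4,7], [5,6], [6,7]
  2-simplices (12): [1,2,4], [1,2,5], [1,3,4], [1,3,7], [1,5,6], [1,6,7], [2,3,5], [2,3,7], [2,4,7], [3,4,6], [3,5,6], [4,6,7]

so the chain groups are C_0 ≅ Z^7, C_1 ≅ Z^18, C_2 ≅ Z^12.

The boundary map ∂_1: C_1 → C_0 is given by ∂[p,q] = [q] − [p]. For instance
  ∂[5,6] = [6] − [5].
This gives a 7×18 integer matrix of rank 6; reducing to Smith normal form yields diagonal entries (1,1,1,1,1,1).

The boundary map ∂_2: C_2 → C_1 maps a triangle to the signed sum of its edges. For instance
  ∂[1,5,6] = [5,6] − [1,6] + [1,5],
  ∂[1,2,5] = [2,5] − [1,5] + [1,2].
The resulting 18×12 matrix has rank 12, and its Smith normal form has invariant factors (1,1,1,1,1,1,1,1,1,1,1,2).

Reading off H_k = ker ∂_k / im ∂_{k+1}:

  H_2: rank ker ∂_2 − rank ∂_3 = (12 − 12) − 0 = 0, and there is no ∂_3, so H_2 = 0.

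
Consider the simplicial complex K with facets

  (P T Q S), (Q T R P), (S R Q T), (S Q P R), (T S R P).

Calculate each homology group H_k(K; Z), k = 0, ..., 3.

H_0 ≅ Z,  H_1 = 0,  H_2 = 0,  H_3 ≅ Z.

K has 5 vertices, 10 edges, 10 triangles, 5 3-simplices.
rank ∂_0 = 0, rank ∂_1 = 4 ⇒ b_0 = 5 − 0 − 4 = 1; all invariant factors of ∂_1 are 1 so no torsion. So H_0 ≅ Z.
rank ∂_1 = 4, rank ∂_2 = 6 ⇒ b_1 = 10 − 4 − 6 = 0; all invariant factors of ∂_2 are 1 so no torsion. So H_1 ≅ 0.
rank ∂_2 = 6, rank ∂_3 = 4 ⇒ b_2 = 10 − 6 − 4 = 0; all invariant factors of ∂_3 are 1 so no torsion. So H_2 ≅ 0.
rank ∂_3 = 4, rank ∂_4 = 0 ⇒ b_3 = 5 − 4 − 0 = 1. So H_3 ≅ Z.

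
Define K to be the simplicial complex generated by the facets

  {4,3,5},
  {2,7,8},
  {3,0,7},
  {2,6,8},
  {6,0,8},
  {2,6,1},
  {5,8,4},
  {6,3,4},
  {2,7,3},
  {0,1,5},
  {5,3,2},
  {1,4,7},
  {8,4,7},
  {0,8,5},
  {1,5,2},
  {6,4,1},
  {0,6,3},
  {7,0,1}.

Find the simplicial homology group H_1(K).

Order the vertices as 0 < 1 < 2 < 3 < 4 < 5 < 6 < 7 < 8. Listing each simplex with vertices in this order, K has dimension 2 with simplices:

  0-simplices (9): [0], [1], [2], [3], [4], [5], [6], [7], [8]
  1-simplices (27): (27 of them)
  2-simplices (18): [0,1,5], [0,1,7], [0,3,6], [0,3,7], [0,5,8], [0,6,8], [1,2,5], [1,2,6], [1,4,6], [1,4,7], [2,3,5], [2,3,7], [2,6,8], [2,7,8], [3,4,5], [3,4,6], [4,5,8], [4,7,8]

so the chain groups are C_0 ≅ Z^9, C_1 ≅ Z^27, C_2 ≅ Z^18.

∂_1: C_1 → C_0 maps an edge to its endpoints' difference, ∂[p,q] = q − p.
The 9×27 boundary matrix has rank 8 and Smith normal form diag(1,1,1,1,1,1,1,1).

∂_2: C_2 → C_1 maps a triangle to the signed sum of its edges. For instance
  ∂[1,2,6] = [2,6] − [1,6] + [1,2],
  ∂[1,4,7] = [4,7] − [1,7] + [1,4].
The resulting 27×18 matrix has rank 17, and its Smith normal form has invariant factors (1,1,1,1,1,1,1,1,1,1,1,1,1,1,1,1,1).

Now H_k = ker ∂_k / im ∂_{k+1}, so:

  H_1: rank ker ∂_1 − rank ∂_2 = (27 − 8) − 17 = 2, and the invariant factors of ∂_2 are all 1, so H_1 = Z^2.

H_1 ≅ Z^2.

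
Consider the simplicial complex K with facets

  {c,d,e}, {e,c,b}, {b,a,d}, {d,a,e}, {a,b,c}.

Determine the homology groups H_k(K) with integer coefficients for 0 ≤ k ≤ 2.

Take the total order a < b < c < d < e on the vertex set. Then K (dimension 2) consists of the simplices:

  0-simplices (5): a, b, c, d, e
  1-simplices (10): ab, ac, ad, ae, bc, bd, be, cd, ce, de
  2-simplices (5): abc, abd, ade, bce, cde

giving chain groups C_0 ≅ Z^5, C_1 ≅ Z^10, C_2 ≅ Z^5.

The boundary map ∂_1: C_1 → C_0 maps an edge to its endpoints' difference, ∂[p,q] = q − p.
As a 5×10 matrix over Z this has rank 4, with invariant factors (1,1,1,1).

∂_2: C_2 → C_1 maps a triangle to the signed sum of its edges. For instance
  ∂bce = ce − be + bc,
  ∂cde = de − ce + cd.
As a 10×5 matrix over Z this has rank 5, with invariant factors (1,1,1,1,1).

Computing H_k = (kernel of ∂_k) / (image of ∂_{k+1}):

  H_0: rank C_0 − rank ∂_1 = 5 − 4 = 1, and the invariant factors of ∂_1 are all 1, so H_0 = Z.
  H_1: rank ker ∂_1 − rank ∂_2 = (10 − 4) − 5 = 1, and the invariant factors of ∂_2 are all 1, so H_1 = Z.
  H_2: rank ker ∂_2 − rank ∂_3 = (5 − 5) − 0 = 0, and there is no ∂_3, so H_2 = 0.

H_0 ≅ Z,  H_1 ≅ Z,  H_2 = 0.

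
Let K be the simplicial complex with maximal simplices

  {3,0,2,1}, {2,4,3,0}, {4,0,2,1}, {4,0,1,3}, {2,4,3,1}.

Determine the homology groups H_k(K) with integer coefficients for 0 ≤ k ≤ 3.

We work with the vertex ordering 0 < 1 < 2 < 3 < 4. The simplices of K, each written with vertices in increasing order, are:

  0-simplices (5): [0], [1], [2], [3], [4]
  1-simplices (10): [0,1], [0,2], [0,3], [0,4], [1,2], [1,3], [1,4], [2,3], [2,4], [3,4]
  2-simplices (10): [0,1,2], [0,1,3], [0,1,4], [0,2,3], [0,2,4], [0,3,4], [1,2,3], [1,2,4], [1,3,4], [2,3,4]
  3-simplices (5): [0,1,2,3], [0,1,2,4], [0,1,3,4], [0,2,3,4], [1,2,3,4]

giving chain groups C_0 ≅ Z^5, C_1 ≅ Z^10, C_2 ≅ Z^10, C_3 ≅ Z^5.

The boundary map ∂_1: C_1 → C_0 maps an edge to its endpoints' difference, ∂[p,q] = q − p. For instance
  ∂[0,4] = [4] − [0].
The resulting 5×10 matrix has rank 4, and its Smith normal form has invariant factors (1,1,1,1).

The boundary map ∂_2: C_2 → C_1 maps a triangle to the signed sum of its edges. For instance
  ∂[1,3,4] = [3,4] − [1,4] + [1,3],
  ∂[0,2,3] = [2,3] − [0,3] + [0,2].
This gives a 10×10 integer matrix of rank 6; reducing to Smith normal form yields diagonal entries (1,1,1,1,1,1).

The boundary map ∂_3: C_3 → C_2 sends each 3-simplex σ to the alternating sum Σ_i (−1)^i (σ with its i-th vertex removed). For instance
  ∂[0,1,2,4] = [1,2,4] − [0,2,4] + [0,1,4] − [0,1,2],
  ∂[0,2,3,4] = [2,3,4] − [0,3,4] + [0,2,4] − [0,2,3].
As a 10×5 matrix over Z this has rank 4, with invariant factors (1,1,1,1).

From H_k ≅ ker(∂_k) / im(∂_{k+1}) we obtain:

  H_0: rank C_0 − rank ∂_1 = 5 − 4 = 1, and the invariant factors of ∂_1 are all 1, so H_0 = Z.
  H_1: rank ker ∂_1 − rank ∂_2 = (10 − 4) − 6 = 0, and the invariant factors of ∂_2 are all 1, so H_1 = 0.
  H_2: rank ker ∂_2 − rank ∂_3 = (10 − 6) − 4 = 0, and the invariant factors of ∂_3 are all 1, so H_2 = 0.
  H_3: rank ker ∂_3 − rank ∂_4 = (5 − 4) − 0 = 1, and there is no ∂_4, so H_3 = Z.

As a check, the Euler characteristic is 5 − 10 + 10 − 5 = 0, which agrees with 1 − 0 + 0 − 1 = 0.

H_0 ≅ Z,  H_1 = 0,  H_2 = 0,  H_3 ≅ Z.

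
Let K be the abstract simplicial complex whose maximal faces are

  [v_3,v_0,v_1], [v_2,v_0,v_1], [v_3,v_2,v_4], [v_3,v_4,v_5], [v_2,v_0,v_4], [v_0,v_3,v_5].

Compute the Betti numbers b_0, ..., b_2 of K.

b_0 = 1, b_1 = 1, b_2 = 0.

We work with the vertex ordering v_0 < v_1 < v_2 < v_3 < v_4 < v_5. The simplices of K, each written with vertices in increasing order, are:

  0-simplices (6): [v_0], [v_1], [v_2], [v_3], [v_4], [v_5]
  1-simplices (12): [v_0,v_1], [v_0,v_2], [v_0,v_3], [v_0,v_4], [v_0,v_5], [v_1,v_2], [v_1,v_3], [v_2,v_3], [v_2,v_4], [v_3,v_4], [v_3,v_5], [v_4,v_5]
  2-simplices (6): [v_0,v_1,v_2], [v_0,v_1,v_3], [v_0,v_2,v_4], [v_0,v_3,v_5], [v_2,v_3,v_4], [v_3,v_4,v_5]

giving chain groups C_0 ≅ Z^6, C_1 ≅ Z^12, C_2 ≅ Z^6.

Boundary ∂_1: C_1 → C_0 maps an edge to its endpoints' difference, ∂[p,q] = q − p.
The 6×12 boundary matrix has rank 5 and Smith normal form diag(1,1,1,1,1).

∂_2: C_2 → C_1 maps a triangle to the signed sum of its edges. For instance
  ∂[v_0,v_1,v_3] = [v_1,v_3] − [v_0,v_3] + [v_0,v_1],
  ∂[v_0,v_2,v_4] = [v_2,v_4] − [v_0,v_4] + [v_0,v_2].
This gives a 12×6 integer matrix of rank 6; reducing to Smith normal form yields diagonal entries (1,1,1,1,1,1).

Reading off H_k = ker ∂_k / im ∂_{k+1}:

  H_0: rank C_0 − rank ∂_1 = 6 − 5 = 1, and the invariant factors of ∂_1 are all 1, so H_0 = Z.
  H_1: rank ker ∂_1 − rank ∂_2 = (12 − 5) − 6 = 1, and the invariant factors of ∂_2 are all 1, so H_1 = Z.
  H_2: rank ker ∂_2 − rank ∂_3 = (6 − 6) − 0 = 0, and there is no ∂_3, so H_2 = 0.

Hence the Betti numbers are b_0 = 1, b_1 = 1, b_2 = 0.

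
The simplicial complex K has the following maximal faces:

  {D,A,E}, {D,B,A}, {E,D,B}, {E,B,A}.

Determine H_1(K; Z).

K has 4 vertices, 6 edges, 4 triangles.
rank ∂_1 = 3, rank ∂_2 = 3 ⇒ b_1 = 6 − 3 − 3 = 0; all invariant factors of ∂_2 are 1 so no torsion. So H_1 ≅ 0.

H_1 = 0.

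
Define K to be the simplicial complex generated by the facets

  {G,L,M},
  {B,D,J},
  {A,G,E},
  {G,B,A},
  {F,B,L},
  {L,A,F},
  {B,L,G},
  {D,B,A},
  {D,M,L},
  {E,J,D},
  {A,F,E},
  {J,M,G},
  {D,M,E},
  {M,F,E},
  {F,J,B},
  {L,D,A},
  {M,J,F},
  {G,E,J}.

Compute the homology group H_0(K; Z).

We work with the vertex ordering A < B < D < E < F < G < J < L < M. The simplices of K, each written with vertices in increasing order, are:

  0-simplices (9): A, B, D, E, F, G, J, L, M
  1-simplices (27): AB, AD, AE, AF, AG, AL, BD, BF, BG, BJ, BL, DE, DJ, DL, DM, EF, EG, EJ, EM, FJ, FL, FM, GJ, GL, GM, JM, LM
  2-simplices (18): ABD, ABG, ADL, AEF, AEG, AFL, BDJ, BFJ, BFL, BGL, DEJ, DEM, DLM, EFM, EGJ, FJM, GJM, GLM

giving chain groups C_0 ≅ Z^9, C_1 ≅ Z^27, C_2 ≅ Z^18.

∂_1: C_1 → C_0 is given by ∂[p,q] = [q] − [p]. For instance
  ∂AG = G − A.
As a 9×27 matrix over Z this has rank 8, with invariant factors (1,1,1,1,1,1,1,1).

Boundary ∂_2: C_2 → C_1 acts by ∂[p,q,r] = [q,r] − [p,r] + [p,q]. For instance
  ∂FJM = JM − FM + FJ,
  ∂GLM = LM − GM + GL.
The resulting 27×18 matrix has rank 18, and its Smith normal form has invariant factors (1,1,1,1,1,1,1,1,1,1,1,1,1,1,1,1,1,2).

From H_k ≅ ker(∂_k) / im(∂_{k+1}) we obtain:

  H_0: rank C_0 − rank ∂_1 = 9 − 8 = 1, and the invariant factors of ∂_1 are all 1, so H_0 = Z.

H_0 = Z.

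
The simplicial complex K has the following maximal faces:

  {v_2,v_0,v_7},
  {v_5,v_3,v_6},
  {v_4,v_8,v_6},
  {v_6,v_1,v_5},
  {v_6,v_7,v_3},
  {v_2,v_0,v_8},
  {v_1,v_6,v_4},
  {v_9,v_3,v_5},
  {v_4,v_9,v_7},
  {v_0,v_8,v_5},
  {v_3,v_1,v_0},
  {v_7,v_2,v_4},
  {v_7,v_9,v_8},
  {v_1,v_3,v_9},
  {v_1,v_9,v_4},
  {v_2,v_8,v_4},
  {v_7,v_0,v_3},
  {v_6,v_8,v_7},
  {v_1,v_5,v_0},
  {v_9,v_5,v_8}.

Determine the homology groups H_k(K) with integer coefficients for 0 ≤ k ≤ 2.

H_0 ≅ Z,  H_1 ≅ Z ⊕ Z/2Z,  H_2 = 0.

We work with the vertex ordering v_0 < v_1 < v_2 < v_3 < v_4 < v_5 < v_6 < v_7 < v_8 < v_9. The simplices of K, each written with vertices in increasing order, are:

  0-simplices (10): [v_0], [v_1], [v_2], [v_3], [v_4], [v_5], [v_6], [v_7], [v_8], [v_9]
  1-simplices (30): (30 of them)
  2-simplices (20): (20 of them)

Hence C_0 ≅ Z^10, C_1 ≅ Z^30, C_2 ≅ Z^20.

Boundary ∂_1: C_1 → C_0 is given by ∂[p,q] = [q] − [p]. For instance
  ∂[v_4,v_8] = [v_8] − [v_4].
The 10×30 boundary matrix has rank 9 and Smith normal form diag(1,1,1,1,1,1,1,1,1).

The boundary map ∂_2: C_2 → C_1 maps a triangle to the signed sum of its edges. For instance
  ∂[v_1,v_4,v_6] = [v_4,v_6] − [v_1,v_6] + [v_1,v_4],
  ∂[v_4,v_7,v_9] = [v_7,v_9] − [v_4,v_9] + [v_4,v_7].
The 30×20 boundary matrix has rank 20 and Smith normal form diag(1,1,1,1,1,1,1,1,1,1,1,1,1,1,1,1,1,1,1,2).

From H_k ≅ ker(∂_k) / im(∂_{k+1}) we obtain:

  H_0: rank C_0 − rank ∂_1 = 10 − 9 = 1, and the invariant factors of ∂_1 are all 1, so H_0 = Z.
  H_1: rank ker ∂_1 − rank ∂_2 = (30 − 9) − 20 = 1, and ∂_2 has invariant factor 2 > 1, so H_1 = Z ⊕ Z/2Z.
  H_2: rank ker ∂_2 − rank ∂_3 = (20 − 20) − 0 = 0, and there is no ∂_3, so H_2 = 0.

As a check, the Euler characteristic is 10 − 30 + 20 = 0, which agrees with 1 − 1 + 0 = 0.
(K is a triangulation of the Klein bottle.)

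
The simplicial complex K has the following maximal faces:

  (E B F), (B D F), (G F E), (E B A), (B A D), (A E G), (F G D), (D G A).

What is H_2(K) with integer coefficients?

Take the total order A < B < D < E < F < G on the vertex set. Then K (dimension 2) consists of the simplices:

  0-simplices (6): A, B, D, E, F, G
  1-simplices (12): AB, AD, AE, AG, BD, BE, BF, DF, DG, EF, EG, FG
  2-simplices (8): ABD, ABE, ADG, AEG, BDF, BEF, DFG, EFG

so the chain groups are C_0 ≅ Z^6, C_1 ≅ Z^12, C_2 ≅ Z^8.

Boundary ∂_1: C_1 → C_0 is given by ∂[p,q] = [q] − [p]. For instance
  ∂BE = E − B.
This gives a 6×12 integer matrix of rank 5; reducing to Smith normal form yields diagonal entries (1,1,1,1,1).

∂_2: C_2 → C_1 sends each 2-simplex [p,q,r] to [q,r] − [p,r] + [p,q]. For instance
  ∂ABD = BD − AD + AB,
  ∂ABE = BE − AE + AB.
The 12×8 boundary matrix has rank 7 and Smith normal form diag(1,1,1,1,1,1,1).

Now H_k = ker ∂_k / im ∂_{k+1}, so:

  H_2: rank ker ∂_2 − rank ∂_3 = (8 − 7) − 0 = 1, and there is no ∂_3, so H_2 = Z.

(K is a triangulation of the 2-sphere S^2.)

H_2 = Z.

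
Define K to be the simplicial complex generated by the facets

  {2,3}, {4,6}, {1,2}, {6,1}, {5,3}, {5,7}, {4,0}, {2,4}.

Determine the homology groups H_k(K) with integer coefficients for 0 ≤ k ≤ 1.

Fix the vertex order 0 < 1 < 2 < 3 < 4 < 5 < 6 < 7 and write every simplex with vertices in increasing order. Then dim K = 1 and the simplices of K are:

  0-simplices (8): [0], [1], [2], [3], [4], [5], [6], [7]
  1-simplices (8): [0,4], [1,2], [1,6], [2,3], [2,4], [3,5], [4,6], [5,7]

so the chain groups are C_0 ≅ Z^8, C_1 ≅ Z^8.

∂_1: C_1 → C_0 maps an edge to its endpoints' difference, ∂[p,q] = q − p.
The resulting 8×8 matrix has rank 7, and its Smith normal form has invariant factors (1,1,1,1,1,1,1).

Now H_k = ker ∂_k / im ∂_{k+1}, so:

  H_0: rank C_0 − rank ∂_1 = 8 − 7 = 1, and the invariant factors of ∂_1 are all 1, so H_0 = Z.
  H_1: rank ker ∂_1 − rank ∂_2 = (8 − 7) − 0 = 1, and there is no ∂_2, so H_1 = Z.

H_0 = Z,  H_1 = Z.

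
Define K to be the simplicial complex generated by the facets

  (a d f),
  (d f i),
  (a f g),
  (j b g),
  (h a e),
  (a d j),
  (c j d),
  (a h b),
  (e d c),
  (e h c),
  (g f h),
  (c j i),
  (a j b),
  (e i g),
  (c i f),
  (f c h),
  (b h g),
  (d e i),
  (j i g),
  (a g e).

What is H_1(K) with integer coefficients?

Take the total order a < b < c < d < e < f < g < h < i < j on the vertex set. Then K (dimension 2) consists of the simplices:

  0-simplices (10): a, b, c, d, e, f, g, h, i, j
  1-simplices (30): ab, ad, ae, af, ag, ah, aj, bg, bh, bj, cd, ce, cf, ch, ci, cj, de, df, di, dj, eg, eh, ei, fg, fh, fi, gh, gi, gj, ij
  2-simplices (20): abh, abj, adf, adj, aeg, aeh, afg, bgh, bgj, cde, cdj, ceh, cfh, cfi, cij, dei, dfi, egi, fgh, gij

Hence C_0 ≅ Z^10, C_1 ≅ Z^30, C_2 ≅ Z^20.

The boundary map ∂_1: C_1 → C_0 sends each edge [p,q] (with p < q) to q − p. For instance
  ∂gh = h − g.
This gives a 10×30 integer matrix of rank 9; reducing to Smith normal form yields diagonal entries (1,1,1,1,1,1,1,1,1).

∂_2: C_2 → C_1 sends each 2-simplex [p,q,r] to [q,r] − [p,r] + [p,q]. For instance
  ∂adf = df − af + ad,
  ∂cfi = fi − ci + cf.
This gives a 30×20 integer matrix of rank 20; reducing to Smith normal form yields diagonal entries (1,1,1,1,1,1,1,1,1,1,1,1,1,1,1,1,1,1,1,2).

From H_k ≅ ker(∂_k) / im(∂_{k+1}) we obtain:

  H_1: rank ker ∂_1 − rank ∂_2 = (30 − 9) − 20 = 1, and ∂_2 has invariant factor 2 > 1, so H_1 ≅ Z ⊕ Z/2Z.

H_1 ≅ Z ⊕ Z/2Z.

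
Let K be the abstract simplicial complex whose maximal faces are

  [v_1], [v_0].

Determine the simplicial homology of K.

H_0 = Z^2.

Take the total order v_0 < v_1 on the vertex set. Then K (dimension 0) consists of the simplices:

  0-simplices (2): [v_0], [v_1]

giving chain groups C_0 ≅ Z^2.

Reading off H_k = ker ∂_k / im ∂_{k+1}:

  H_0: rank C_0 − rank ∂_1 = 2 − 0 = 2, and there is no ∂_1, so H_0 ≅ Z^2.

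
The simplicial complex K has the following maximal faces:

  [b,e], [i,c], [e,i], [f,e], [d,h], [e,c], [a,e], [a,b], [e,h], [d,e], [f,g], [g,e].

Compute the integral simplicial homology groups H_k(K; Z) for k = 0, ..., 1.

We work with the vertex ordering a < b < c < d < e < f < g < h < i. The simplices of K, each written with vertices in increasing order, are:

  0-simplices (9): a, b, c, d, e, f, g, h, i
  1-simplices (12): ab, ae, be, ce, ci, de, dh, ef, eg, eh, ei, fg

so the chain groups are C_0 ≅ Z^9, C_1 ≅ Z^12.

The boundary map ∂_1: C_1 → C_0 sends each edge [p,q] (with p < q) to q − p.
As a 9×12 matrix over Z this has rank 8, with invariant factors (1,1,1,1,1,1,1,1).

Computing H_k = (kernel of ∂_k) / (image of ∂_{k+1}):

  H_0: rank C_0 − rank ∂_1 = 9 − 8 = 1, and the invariant factors of ∂_1 are all 1, so H_0 = Z.
  H_1: rank ker ∂_1 − rank ∂_2 = (12 − 8) − 0 = 4, and there is no ∂_2, so H_1 = Z^4.

As a check, the Euler characteristic is 9 − 12 = -3, which agrees with 1 − 4 = -3.

H_0 = Z,  H_1 = Z^4.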